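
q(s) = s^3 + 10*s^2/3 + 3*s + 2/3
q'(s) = 3*s^2 + 20*s/3 + 3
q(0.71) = 4.83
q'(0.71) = 9.25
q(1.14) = 9.90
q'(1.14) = 14.50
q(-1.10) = 0.07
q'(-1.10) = -0.70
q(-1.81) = 0.23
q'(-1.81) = 0.76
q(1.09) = 9.19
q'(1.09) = 13.83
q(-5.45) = -78.55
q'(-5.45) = 55.77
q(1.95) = 26.61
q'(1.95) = 27.41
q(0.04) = 0.79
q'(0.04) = 3.27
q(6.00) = 354.67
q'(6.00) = 151.00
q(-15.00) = -2669.33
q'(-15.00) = 578.00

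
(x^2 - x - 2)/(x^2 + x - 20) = (x^2 - x - 2)/(x^2 + x - 20)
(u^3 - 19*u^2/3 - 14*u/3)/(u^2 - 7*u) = u + 2/3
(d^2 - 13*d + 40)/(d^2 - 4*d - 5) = (d - 8)/(d + 1)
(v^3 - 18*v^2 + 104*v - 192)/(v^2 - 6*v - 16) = (v^2 - 10*v + 24)/(v + 2)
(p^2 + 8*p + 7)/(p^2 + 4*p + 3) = (p + 7)/(p + 3)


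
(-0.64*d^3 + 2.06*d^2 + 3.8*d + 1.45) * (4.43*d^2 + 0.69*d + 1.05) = -2.8352*d^5 + 8.6842*d^4 + 17.5834*d^3 + 11.2085*d^2 + 4.9905*d + 1.5225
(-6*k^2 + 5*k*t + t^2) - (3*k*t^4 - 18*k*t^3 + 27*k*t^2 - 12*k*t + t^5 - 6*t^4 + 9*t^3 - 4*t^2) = -6*k^2 - 3*k*t^4 + 18*k*t^3 - 27*k*t^2 + 17*k*t - t^5 + 6*t^4 - 9*t^3 + 5*t^2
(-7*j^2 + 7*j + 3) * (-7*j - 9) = 49*j^3 + 14*j^2 - 84*j - 27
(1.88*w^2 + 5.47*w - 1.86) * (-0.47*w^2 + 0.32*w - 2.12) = -0.8836*w^4 - 1.9693*w^3 - 1.361*w^2 - 12.1916*w + 3.9432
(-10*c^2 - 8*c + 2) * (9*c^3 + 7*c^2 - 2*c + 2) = -90*c^5 - 142*c^4 - 18*c^3 + 10*c^2 - 20*c + 4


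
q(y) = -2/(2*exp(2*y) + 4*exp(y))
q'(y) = -2*(-4*exp(2*y) - 4*exp(y))/(2*exp(2*y) + 4*exp(y))^2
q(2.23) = -0.01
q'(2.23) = 0.02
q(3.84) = -0.00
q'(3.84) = 0.00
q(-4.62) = -50.50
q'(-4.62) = 50.75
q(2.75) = -0.00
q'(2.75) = 0.01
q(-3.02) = -10.00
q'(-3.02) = 10.24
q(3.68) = -0.00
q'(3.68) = 0.00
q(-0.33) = -0.51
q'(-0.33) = 0.65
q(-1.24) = -1.51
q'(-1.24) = 1.70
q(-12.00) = -81377.15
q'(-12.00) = 81377.40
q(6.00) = 0.00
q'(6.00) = 0.00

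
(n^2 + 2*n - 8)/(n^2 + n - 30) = (n^2 + 2*n - 8)/(n^2 + n - 30)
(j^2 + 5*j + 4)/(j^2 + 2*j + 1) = (j + 4)/(j + 1)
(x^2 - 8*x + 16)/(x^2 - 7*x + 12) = (x - 4)/(x - 3)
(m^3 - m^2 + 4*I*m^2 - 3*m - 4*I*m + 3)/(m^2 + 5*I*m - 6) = (m^2 + m*(-1 + I) - I)/(m + 2*I)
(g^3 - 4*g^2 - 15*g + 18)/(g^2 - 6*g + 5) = (g^2 - 3*g - 18)/(g - 5)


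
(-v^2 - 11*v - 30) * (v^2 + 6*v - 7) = -v^4 - 17*v^3 - 89*v^2 - 103*v + 210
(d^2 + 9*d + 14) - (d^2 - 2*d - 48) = 11*d + 62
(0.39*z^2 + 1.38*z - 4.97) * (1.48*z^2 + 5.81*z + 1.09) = 0.5772*z^4 + 4.3083*z^3 + 1.0873*z^2 - 27.3715*z - 5.4173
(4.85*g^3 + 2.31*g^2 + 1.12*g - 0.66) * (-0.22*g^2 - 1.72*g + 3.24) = -1.067*g^5 - 8.8502*g^4 + 11.4944*g^3 + 5.7032*g^2 + 4.764*g - 2.1384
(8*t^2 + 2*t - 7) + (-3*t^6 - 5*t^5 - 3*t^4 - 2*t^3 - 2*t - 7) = -3*t^6 - 5*t^5 - 3*t^4 - 2*t^3 + 8*t^2 - 14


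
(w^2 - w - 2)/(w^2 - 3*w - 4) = (w - 2)/(w - 4)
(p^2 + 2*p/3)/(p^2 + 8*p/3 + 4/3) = p/(p + 2)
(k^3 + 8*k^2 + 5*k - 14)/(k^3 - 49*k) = (k^2 + k - 2)/(k*(k - 7))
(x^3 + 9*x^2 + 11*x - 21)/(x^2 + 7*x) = x + 2 - 3/x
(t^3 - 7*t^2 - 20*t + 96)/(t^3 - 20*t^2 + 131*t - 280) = (t^2 + t - 12)/(t^2 - 12*t + 35)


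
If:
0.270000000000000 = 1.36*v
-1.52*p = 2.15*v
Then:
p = -0.28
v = 0.20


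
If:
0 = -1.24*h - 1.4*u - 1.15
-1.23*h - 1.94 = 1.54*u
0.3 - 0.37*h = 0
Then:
No Solution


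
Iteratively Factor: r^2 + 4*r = (r + 4)*(r)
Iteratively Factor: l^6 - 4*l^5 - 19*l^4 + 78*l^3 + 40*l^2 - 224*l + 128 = (l + 2)*(l^5 - 6*l^4 - 7*l^3 + 92*l^2 - 144*l + 64) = (l - 4)*(l + 2)*(l^4 - 2*l^3 - 15*l^2 + 32*l - 16) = (l - 4)*(l - 1)*(l + 2)*(l^3 - l^2 - 16*l + 16) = (l - 4)*(l - 1)*(l + 2)*(l + 4)*(l^2 - 5*l + 4) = (l - 4)*(l - 1)^2*(l + 2)*(l + 4)*(l - 4)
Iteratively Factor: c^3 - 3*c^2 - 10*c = (c + 2)*(c^2 - 5*c) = c*(c + 2)*(c - 5)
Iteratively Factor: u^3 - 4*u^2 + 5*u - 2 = (u - 1)*(u^2 - 3*u + 2) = (u - 1)^2*(u - 2)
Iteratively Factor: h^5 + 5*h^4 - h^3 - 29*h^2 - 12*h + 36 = (h + 3)*(h^4 + 2*h^3 - 7*h^2 - 8*h + 12) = (h + 3)^2*(h^3 - h^2 - 4*h + 4) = (h - 2)*(h + 3)^2*(h^2 + h - 2) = (h - 2)*(h - 1)*(h + 3)^2*(h + 2)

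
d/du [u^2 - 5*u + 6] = 2*u - 5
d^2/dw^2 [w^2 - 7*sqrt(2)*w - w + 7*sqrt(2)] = 2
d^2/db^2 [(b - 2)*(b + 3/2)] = 2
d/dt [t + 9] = 1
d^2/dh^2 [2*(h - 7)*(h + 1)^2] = 12*h - 20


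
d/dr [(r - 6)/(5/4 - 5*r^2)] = 4*(4*r^2 - 48*r + 1)/(5*(16*r^4 - 8*r^2 + 1))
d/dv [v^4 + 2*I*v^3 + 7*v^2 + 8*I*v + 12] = 4*v^3 + 6*I*v^2 + 14*v + 8*I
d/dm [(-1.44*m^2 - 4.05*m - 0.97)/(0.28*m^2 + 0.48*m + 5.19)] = (0.4428*m^2 - 14.404*m - 20.5539)/(0.0784*m^4 + 0.2688*m^3 + 3.1368*m^2 + 4.9824*m + 26.9361)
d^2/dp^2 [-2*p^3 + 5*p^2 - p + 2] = 10 - 12*p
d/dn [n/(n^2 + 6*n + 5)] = (5 - n^2)/(n^4 + 12*n^3 + 46*n^2 + 60*n + 25)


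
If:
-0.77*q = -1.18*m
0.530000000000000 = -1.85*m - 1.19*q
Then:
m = -0.14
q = -0.22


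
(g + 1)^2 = g^2 + 2*g + 1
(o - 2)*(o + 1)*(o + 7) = o^3 + 6*o^2 - 9*o - 14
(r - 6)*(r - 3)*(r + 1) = r^3 - 8*r^2 + 9*r + 18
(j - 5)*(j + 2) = j^2 - 3*j - 10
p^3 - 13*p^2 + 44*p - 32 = (p - 8)*(p - 4)*(p - 1)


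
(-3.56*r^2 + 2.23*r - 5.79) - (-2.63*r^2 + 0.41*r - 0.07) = -0.93*r^2 + 1.82*r - 5.72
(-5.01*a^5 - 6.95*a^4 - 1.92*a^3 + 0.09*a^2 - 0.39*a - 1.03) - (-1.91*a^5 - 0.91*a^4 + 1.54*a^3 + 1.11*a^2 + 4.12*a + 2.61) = -3.1*a^5 - 6.04*a^4 - 3.46*a^3 - 1.02*a^2 - 4.51*a - 3.64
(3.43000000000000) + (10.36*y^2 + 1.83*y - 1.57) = 10.36*y^2 + 1.83*y + 1.86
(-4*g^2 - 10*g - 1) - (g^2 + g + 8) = -5*g^2 - 11*g - 9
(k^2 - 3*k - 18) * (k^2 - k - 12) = k^4 - 4*k^3 - 27*k^2 + 54*k + 216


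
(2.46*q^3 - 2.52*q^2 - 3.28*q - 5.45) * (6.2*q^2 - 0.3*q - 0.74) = 15.252*q^5 - 16.362*q^4 - 21.4004*q^3 - 30.9412*q^2 + 4.0622*q + 4.033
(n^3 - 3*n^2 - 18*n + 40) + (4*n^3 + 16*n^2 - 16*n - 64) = 5*n^3 + 13*n^2 - 34*n - 24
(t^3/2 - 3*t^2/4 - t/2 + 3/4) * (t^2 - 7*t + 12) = t^5/2 - 17*t^4/4 + 43*t^3/4 - 19*t^2/4 - 45*t/4 + 9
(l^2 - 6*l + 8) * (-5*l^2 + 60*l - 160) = -5*l^4 + 90*l^3 - 560*l^2 + 1440*l - 1280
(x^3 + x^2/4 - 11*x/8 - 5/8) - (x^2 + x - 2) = x^3 - 3*x^2/4 - 19*x/8 + 11/8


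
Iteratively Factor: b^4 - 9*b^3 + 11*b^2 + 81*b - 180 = (b + 3)*(b^3 - 12*b^2 + 47*b - 60) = (b - 3)*(b + 3)*(b^2 - 9*b + 20) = (b - 4)*(b - 3)*(b + 3)*(b - 5)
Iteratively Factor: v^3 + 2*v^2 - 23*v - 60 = (v + 4)*(v^2 - 2*v - 15) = (v + 3)*(v + 4)*(v - 5)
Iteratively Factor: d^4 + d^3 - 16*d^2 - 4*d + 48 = (d + 4)*(d^3 - 3*d^2 - 4*d + 12) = (d + 2)*(d + 4)*(d^2 - 5*d + 6) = (d - 3)*(d + 2)*(d + 4)*(d - 2)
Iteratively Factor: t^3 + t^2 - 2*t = (t)*(t^2 + t - 2) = t*(t + 2)*(t - 1)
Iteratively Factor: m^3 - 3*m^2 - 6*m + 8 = (m + 2)*(m^2 - 5*m + 4) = (m - 1)*(m + 2)*(m - 4)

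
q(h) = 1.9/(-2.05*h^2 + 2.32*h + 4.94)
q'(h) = 1.9*(4.1*h - 2.32)/(-2.05*h^2 + 2.32*h + 4.94)^2 = (7.79*h - 4.408)/(-2.05*h^2 + 2.32*h + 4.94)^2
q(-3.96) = -0.05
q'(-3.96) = -0.03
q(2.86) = -0.37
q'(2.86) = 0.66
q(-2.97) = -0.09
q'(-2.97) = -0.07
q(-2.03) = -0.23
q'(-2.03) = -0.30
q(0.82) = 0.35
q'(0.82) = 0.07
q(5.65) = -0.04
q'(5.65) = 0.02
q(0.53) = 0.34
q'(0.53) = -0.01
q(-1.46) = -0.67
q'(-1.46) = -1.99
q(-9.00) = -0.01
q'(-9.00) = -0.00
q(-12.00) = -0.01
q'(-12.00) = -0.00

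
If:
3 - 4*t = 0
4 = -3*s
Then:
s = -4/3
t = 3/4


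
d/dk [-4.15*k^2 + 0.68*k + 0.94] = 0.68 - 8.3*k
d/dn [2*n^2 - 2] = 4*n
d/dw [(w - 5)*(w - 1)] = 2*w - 6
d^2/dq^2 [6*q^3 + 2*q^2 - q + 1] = 36*q + 4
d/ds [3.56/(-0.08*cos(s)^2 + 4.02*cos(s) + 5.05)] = (14.3112 - 0.5696*cos(s))*sin(s)/(-0.08*cos(s)^2 + 4.02*cos(s) + 5.05)^2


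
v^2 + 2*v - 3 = (v - 1)*(v + 3)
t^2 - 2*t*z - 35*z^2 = (t - 7*z)*(t + 5*z)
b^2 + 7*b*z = b*(b + 7*z)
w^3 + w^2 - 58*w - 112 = (w - 8)*(w + 2)*(w + 7)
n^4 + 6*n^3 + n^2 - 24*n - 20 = (n - 2)*(n + 1)*(n + 2)*(n + 5)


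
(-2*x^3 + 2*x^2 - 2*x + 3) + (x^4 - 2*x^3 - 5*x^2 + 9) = x^4 - 4*x^3 - 3*x^2 - 2*x + 12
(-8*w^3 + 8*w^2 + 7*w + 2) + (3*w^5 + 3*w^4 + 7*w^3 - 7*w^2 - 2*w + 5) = 3*w^5 + 3*w^4 - w^3 + w^2 + 5*w + 7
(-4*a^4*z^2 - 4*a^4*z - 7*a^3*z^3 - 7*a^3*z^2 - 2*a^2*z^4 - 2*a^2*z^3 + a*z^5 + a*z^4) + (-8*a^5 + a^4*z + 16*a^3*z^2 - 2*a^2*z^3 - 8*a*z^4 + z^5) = -8*a^5 - 4*a^4*z^2 - 3*a^4*z - 7*a^3*z^3 + 9*a^3*z^2 - 2*a^2*z^4 - 4*a^2*z^3 + a*z^5 - 7*a*z^4 + z^5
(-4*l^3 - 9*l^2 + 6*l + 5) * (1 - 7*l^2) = 28*l^5 + 63*l^4 - 46*l^3 - 44*l^2 + 6*l + 5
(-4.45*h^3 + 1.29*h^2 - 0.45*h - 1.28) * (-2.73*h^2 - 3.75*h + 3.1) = 12.1485*h^5 + 13.1658*h^4 - 17.404*h^3 + 9.1809*h^2 + 3.405*h - 3.968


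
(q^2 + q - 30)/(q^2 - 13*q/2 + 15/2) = 2*(q + 6)/(2*q - 3)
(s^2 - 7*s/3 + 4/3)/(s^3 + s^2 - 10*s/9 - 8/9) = 3*(3*s - 4)/(9*s^2 + 18*s + 8)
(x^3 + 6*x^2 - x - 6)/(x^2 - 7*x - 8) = (x^2 + 5*x - 6)/(x - 8)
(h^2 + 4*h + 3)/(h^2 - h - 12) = (h + 1)/(h - 4)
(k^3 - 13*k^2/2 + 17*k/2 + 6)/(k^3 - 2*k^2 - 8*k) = (2*k^2 - 5*k - 3)/(2*k*(k + 2))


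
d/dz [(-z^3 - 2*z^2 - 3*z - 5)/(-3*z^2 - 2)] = (3*z^4 - 3*z^2 - 22*z + 6)/(9*z^4 + 12*z^2 + 4)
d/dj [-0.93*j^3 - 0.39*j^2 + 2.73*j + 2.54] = -2.79*j^2 - 0.78*j + 2.73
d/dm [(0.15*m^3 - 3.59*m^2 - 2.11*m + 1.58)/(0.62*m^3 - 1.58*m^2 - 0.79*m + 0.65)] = (1.9888*m^4 + 2.3794*m^3 - 3.144*m^2 + 0.325800000000001*m - 0.1233)/(0.3844*m^6 - 1.9592*m^5 + 1.5168*m^4 + 3.3024*m^3 - 1.4299*m^2 - 1.027*m + 0.4225)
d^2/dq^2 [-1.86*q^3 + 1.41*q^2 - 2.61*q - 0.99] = 2.82 - 11.16*q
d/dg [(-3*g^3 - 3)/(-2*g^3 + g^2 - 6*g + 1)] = 3*(3*g^2*(2*g^3 - g^2 + 6*g - 1) - 2*(g^3 + 1)*(3*g^2 - g + 3))/(2*g^3 - g^2 + 6*g - 1)^2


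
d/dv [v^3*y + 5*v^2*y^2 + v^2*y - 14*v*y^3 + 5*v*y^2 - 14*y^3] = y*(3*v^2 + 10*v*y + 2*v - 14*y^2 + 5*y)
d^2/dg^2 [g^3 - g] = 6*g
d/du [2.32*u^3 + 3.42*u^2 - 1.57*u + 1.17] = 6.96*u^2 + 6.84*u - 1.57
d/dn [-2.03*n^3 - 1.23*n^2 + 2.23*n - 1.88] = -6.09*n^2 - 2.46*n + 2.23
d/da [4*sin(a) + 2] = 4*cos(a)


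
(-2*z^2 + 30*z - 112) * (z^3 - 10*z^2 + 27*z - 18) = -2*z^5 + 50*z^4 - 466*z^3 + 1966*z^2 - 3564*z + 2016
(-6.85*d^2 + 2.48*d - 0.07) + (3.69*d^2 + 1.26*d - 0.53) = -3.16*d^2 + 3.74*d - 0.6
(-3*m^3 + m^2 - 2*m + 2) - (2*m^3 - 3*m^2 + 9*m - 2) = -5*m^3 + 4*m^2 - 11*m + 4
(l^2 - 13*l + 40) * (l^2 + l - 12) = l^4 - 12*l^3 + 15*l^2 + 196*l - 480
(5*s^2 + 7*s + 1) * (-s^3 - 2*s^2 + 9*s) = -5*s^5 - 17*s^4 + 30*s^3 + 61*s^2 + 9*s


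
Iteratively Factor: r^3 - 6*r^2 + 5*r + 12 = (r + 1)*(r^2 - 7*r + 12) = (r - 3)*(r + 1)*(r - 4)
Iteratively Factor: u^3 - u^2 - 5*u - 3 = (u - 3)*(u^2 + 2*u + 1) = (u - 3)*(u + 1)*(u + 1)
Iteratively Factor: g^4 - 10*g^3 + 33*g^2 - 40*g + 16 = (g - 1)*(g^3 - 9*g^2 + 24*g - 16) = (g - 1)^2*(g^2 - 8*g + 16) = (g - 4)*(g - 1)^2*(g - 4)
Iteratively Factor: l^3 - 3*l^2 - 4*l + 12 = (l - 2)*(l^2 - l - 6) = (l - 2)*(l + 2)*(l - 3)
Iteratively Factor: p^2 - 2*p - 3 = (p - 3)*(p + 1)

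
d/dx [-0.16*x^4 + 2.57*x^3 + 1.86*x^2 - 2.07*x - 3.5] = -0.64*x^3 + 7.71*x^2 + 3.72*x - 2.07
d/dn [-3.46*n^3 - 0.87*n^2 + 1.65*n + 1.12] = -10.38*n^2 - 1.74*n + 1.65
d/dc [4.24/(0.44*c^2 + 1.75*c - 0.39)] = (-3.7312*c - 7.42)/(0.44*c^2 + 1.75*c - 0.39)^2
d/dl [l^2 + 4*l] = 2*l + 4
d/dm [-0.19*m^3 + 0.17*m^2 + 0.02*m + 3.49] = -0.57*m^2 + 0.34*m + 0.02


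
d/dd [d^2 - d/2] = 2*d - 1/2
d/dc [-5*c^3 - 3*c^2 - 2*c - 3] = -15*c^2 - 6*c - 2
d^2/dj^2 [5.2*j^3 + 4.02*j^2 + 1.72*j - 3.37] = 31.2*j + 8.04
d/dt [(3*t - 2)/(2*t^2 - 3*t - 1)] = (-6*t^2 + 8*t - 9)/(4*t^4 - 12*t^3 + 5*t^2 + 6*t + 1)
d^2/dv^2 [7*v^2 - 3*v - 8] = 14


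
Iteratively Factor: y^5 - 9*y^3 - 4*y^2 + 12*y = (y - 1)*(y^4 + y^3 - 8*y^2 - 12*y) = (y - 1)*(y + 2)*(y^3 - y^2 - 6*y) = (y - 1)*(y + 2)^2*(y^2 - 3*y) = (y - 3)*(y - 1)*(y + 2)^2*(y)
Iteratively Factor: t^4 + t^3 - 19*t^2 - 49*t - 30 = (t + 3)*(t^3 - 2*t^2 - 13*t - 10) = (t + 2)*(t + 3)*(t^2 - 4*t - 5) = (t + 1)*(t + 2)*(t + 3)*(t - 5)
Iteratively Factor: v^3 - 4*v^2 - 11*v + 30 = (v - 2)*(v^2 - 2*v - 15) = (v - 2)*(v + 3)*(v - 5)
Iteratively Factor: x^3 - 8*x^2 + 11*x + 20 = (x + 1)*(x^2 - 9*x + 20) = (x - 5)*(x + 1)*(x - 4)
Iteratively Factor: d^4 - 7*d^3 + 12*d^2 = (d)*(d^3 - 7*d^2 + 12*d) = d*(d - 3)*(d^2 - 4*d) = d^2*(d - 3)*(d - 4)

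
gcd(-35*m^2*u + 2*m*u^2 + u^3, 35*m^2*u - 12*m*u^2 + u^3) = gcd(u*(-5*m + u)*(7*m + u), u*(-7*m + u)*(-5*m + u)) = -5*m*u + u^2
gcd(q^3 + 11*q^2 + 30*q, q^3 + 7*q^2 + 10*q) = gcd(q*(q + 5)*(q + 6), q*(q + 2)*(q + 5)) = q^2 + 5*q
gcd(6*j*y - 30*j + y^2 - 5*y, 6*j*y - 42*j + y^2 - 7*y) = 6*j + y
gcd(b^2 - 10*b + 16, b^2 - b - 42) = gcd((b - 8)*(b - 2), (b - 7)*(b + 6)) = 1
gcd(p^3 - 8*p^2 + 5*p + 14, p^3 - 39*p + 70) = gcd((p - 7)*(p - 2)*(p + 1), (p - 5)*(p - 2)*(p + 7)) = p - 2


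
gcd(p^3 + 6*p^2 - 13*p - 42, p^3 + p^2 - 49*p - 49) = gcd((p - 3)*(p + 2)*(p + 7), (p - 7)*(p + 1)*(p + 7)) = p + 7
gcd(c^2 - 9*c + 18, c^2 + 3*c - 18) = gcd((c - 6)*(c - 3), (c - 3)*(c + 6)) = c - 3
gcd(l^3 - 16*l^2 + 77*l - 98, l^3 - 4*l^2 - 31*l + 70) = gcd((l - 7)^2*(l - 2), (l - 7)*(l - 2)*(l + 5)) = l^2 - 9*l + 14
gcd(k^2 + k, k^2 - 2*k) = k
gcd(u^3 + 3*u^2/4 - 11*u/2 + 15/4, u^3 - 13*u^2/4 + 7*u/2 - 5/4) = u^2 - 9*u/4 + 5/4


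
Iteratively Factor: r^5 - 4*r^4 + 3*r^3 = (r)*(r^4 - 4*r^3 + 3*r^2) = r*(r - 1)*(r^3 - 3*r^2) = r^2*(r - 1)*(r^2 - 3*r) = r^2*(r - 3)*(r - 1)*(r)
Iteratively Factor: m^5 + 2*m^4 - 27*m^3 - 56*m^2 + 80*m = (m + 4)*(m^4 - 2*m^3 - 19*m^2 + 20*m) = (m - 5)*(m + 4)*(m^3 + 3*m^2 - 4*m) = (m - 5)*(m - 1)*(m + 4)*(m^2 + 4*m) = (m - 5)*(m - 1)*(m + 4)^2*(m)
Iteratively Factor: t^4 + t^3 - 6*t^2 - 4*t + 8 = (t + 2)*(t^3 - t^2 - 4*t + 4) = (t + 2)^2*(t^2 - 3*t + 2) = (t - 2)*(t + 2)^2*(t - 1)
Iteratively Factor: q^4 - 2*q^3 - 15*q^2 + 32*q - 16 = (q - 1)*(q^3 - q^2 - 16*q + 16) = (q - 1)*(q + 4)*(q^2 - 5*q + 4) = (q - 4)*(q - 1)*(q + 4)*(q - 1)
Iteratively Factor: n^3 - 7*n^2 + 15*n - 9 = (n - 1)*(n^2 - 6*n + 9) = (n - 3)*(n - 1)*(n - 3)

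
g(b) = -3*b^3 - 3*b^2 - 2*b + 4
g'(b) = -9*b^2 - 6*b - 2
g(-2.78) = 50.83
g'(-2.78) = -54.88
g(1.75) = -24.77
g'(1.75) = -40.06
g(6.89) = -1133.44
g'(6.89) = -470.59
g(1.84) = -28.53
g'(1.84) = -43.51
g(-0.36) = 4.47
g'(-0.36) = -1.01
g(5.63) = -637.71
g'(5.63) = -321.05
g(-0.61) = 4.78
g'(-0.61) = -1.69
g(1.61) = -19.52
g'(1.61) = -34.99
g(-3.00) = 64.00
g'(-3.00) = -65.00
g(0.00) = 4.00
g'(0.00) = -2.00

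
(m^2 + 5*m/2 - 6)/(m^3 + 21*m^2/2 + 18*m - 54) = (m + 4)/(m^2 + 12*m + 36)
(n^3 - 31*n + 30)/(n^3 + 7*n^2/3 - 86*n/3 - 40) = 3*(n - 1)/(3*n + 4)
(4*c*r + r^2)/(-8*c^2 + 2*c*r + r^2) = r/(-2*c + r)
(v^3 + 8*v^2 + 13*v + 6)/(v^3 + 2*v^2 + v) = (v + 6)/v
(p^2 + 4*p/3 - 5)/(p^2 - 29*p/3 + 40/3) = (p + 3)/(p - 8)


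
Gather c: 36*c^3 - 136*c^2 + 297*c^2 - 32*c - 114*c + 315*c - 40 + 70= 36*c^3 + 161*c^2 + 169*c + 30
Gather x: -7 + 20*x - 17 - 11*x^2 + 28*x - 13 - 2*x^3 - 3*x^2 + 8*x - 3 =-2*x^3 - 14*x^2 + 56*x - 40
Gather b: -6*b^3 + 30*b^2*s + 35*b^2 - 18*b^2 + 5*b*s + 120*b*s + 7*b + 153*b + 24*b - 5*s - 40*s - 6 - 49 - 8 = -6*b^3 + b^2*(30*s + 17) + b*(125*s + 184) - 45*s - 63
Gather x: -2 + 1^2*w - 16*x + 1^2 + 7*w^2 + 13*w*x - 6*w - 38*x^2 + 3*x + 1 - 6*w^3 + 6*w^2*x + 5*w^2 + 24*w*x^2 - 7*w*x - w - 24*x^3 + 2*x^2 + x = -6*w^3 + 12*w^2 - 6*w - 24*x^3 + x^2*(24*w - 36) + x*(6*w^2 + 6*w - 12)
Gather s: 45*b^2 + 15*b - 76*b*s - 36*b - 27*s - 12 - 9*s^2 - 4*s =45*b^2 - 21*b - 9*s^2 + s*(-76*b - 31) - 12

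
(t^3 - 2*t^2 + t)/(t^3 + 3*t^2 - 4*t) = (t - 1)/(t + 4)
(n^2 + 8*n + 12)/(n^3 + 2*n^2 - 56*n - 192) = (n + 2)/(n^2 - 4*n - 32)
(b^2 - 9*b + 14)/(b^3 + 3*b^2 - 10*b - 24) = (b^2 - 9*b + 14)/(b^3 + 3*b^2 - 10*b - 24)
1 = 1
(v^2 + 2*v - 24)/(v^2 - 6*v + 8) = (v + 6)/(v - 2)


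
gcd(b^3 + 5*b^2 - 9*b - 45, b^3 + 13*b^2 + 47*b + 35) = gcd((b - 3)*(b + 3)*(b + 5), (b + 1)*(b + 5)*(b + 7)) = b + 5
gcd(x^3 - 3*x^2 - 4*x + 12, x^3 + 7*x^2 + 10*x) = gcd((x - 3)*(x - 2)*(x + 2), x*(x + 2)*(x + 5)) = x + 2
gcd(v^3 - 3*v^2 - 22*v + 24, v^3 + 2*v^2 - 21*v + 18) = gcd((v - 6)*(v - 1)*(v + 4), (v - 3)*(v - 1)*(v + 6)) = v - 1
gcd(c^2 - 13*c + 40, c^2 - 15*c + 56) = c - 8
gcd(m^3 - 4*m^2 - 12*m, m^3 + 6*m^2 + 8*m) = m^2 + 2*m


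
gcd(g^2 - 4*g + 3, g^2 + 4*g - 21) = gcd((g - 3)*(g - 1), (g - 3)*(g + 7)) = g - 3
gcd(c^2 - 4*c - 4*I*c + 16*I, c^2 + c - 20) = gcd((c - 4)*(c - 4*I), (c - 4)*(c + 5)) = c - 4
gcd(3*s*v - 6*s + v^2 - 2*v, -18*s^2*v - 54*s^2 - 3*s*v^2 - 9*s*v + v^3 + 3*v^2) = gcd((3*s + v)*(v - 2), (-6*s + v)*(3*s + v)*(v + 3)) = 3*s + v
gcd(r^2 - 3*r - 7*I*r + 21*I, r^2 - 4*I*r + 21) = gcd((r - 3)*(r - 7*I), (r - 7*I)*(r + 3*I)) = r - 7*I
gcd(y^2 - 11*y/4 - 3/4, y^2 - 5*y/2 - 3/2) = y - 3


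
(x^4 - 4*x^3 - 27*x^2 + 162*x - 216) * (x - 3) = x^5 - 7*x^4 - 15*x^3 + 243*x^2 - 702*x + 648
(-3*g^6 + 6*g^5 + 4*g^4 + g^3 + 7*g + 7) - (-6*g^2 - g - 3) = -3*g^6 + 6*g^5 + 4*g^4 + g^3 + 6*g^2 + 8*g + 10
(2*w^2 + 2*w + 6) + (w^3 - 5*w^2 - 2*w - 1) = w^3 - 3*w^2 + 5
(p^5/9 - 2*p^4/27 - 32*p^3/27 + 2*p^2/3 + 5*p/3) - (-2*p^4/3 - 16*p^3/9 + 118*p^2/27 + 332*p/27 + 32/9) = p^5/9 + 16*p^4/27 + 16*p^3/27 - 100*p^2/27 - 287*p/27 - 32/9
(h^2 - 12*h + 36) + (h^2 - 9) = 2*h^2 - 12*h + 27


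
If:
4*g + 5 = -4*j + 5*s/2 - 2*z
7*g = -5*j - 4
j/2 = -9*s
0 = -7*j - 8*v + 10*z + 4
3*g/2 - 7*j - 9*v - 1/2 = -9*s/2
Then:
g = 128/303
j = -2108/1515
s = 1054/13635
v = 30971/27270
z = -6346/13635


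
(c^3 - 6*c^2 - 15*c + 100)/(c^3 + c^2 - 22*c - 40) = (c - 5)/(c + 2)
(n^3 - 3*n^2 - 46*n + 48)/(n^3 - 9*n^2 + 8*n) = (n + 6)/n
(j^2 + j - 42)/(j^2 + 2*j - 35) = (j - 6)/(j - 5)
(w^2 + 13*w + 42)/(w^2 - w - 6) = (w^2 + 13*w + 42)/(w^2 - w - 6)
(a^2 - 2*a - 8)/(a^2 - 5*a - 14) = (a - 4)/(a - 7)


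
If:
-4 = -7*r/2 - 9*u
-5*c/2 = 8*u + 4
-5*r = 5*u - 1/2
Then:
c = -1024/275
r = -31/55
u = 73/110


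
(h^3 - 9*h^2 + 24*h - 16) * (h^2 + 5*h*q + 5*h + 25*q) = h^5 + 5*h^4*q - 4*h^4 - 20*h^3*q - 21*h^3 - 105*h^2*q + 104*h^2 + 520*h*q - 80*h - 400*q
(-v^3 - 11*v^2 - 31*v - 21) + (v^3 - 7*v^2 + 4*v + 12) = -18*v^2 - 27*v - 9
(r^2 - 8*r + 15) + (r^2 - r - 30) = 2*r^2 - 9*r - 15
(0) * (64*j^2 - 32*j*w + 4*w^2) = 0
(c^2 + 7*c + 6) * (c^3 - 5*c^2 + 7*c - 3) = c^5 + 2*c^4 - 22*c^3 + 16*c^2 + 21*c - 18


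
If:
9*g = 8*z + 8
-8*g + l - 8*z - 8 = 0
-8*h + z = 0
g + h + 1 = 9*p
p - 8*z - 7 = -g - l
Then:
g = -632/5257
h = -746/5257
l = -10744/5257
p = 431/5257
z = -5968/5257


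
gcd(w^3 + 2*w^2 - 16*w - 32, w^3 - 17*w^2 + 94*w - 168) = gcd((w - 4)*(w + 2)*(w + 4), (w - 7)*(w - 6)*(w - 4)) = w - 4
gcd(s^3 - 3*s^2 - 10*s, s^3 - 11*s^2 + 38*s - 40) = s - 5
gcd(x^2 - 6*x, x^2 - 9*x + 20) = 1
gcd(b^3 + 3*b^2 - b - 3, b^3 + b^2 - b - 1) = b^2 - 1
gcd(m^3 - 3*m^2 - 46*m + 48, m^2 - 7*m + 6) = m - 1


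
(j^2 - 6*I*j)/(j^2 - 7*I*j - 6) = j/(j - I)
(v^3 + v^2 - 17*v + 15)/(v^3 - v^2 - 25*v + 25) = (v - 3)/(v - 5)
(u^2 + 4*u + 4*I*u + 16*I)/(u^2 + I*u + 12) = (u + 4)/(u - 3*I)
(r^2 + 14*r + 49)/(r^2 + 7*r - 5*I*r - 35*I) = (r + 7)/(r - 5*I)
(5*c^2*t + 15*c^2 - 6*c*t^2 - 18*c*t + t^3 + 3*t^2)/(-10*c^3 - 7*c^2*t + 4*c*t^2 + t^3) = (-5*c^2*t - 15*c^2 + 6*c*t^2 + 18*c*t - t^3 - 3*t^2)/(10*c^3 + 7*c^2*t - 4*c*t^2 - t^3)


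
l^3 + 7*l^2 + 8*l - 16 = (l - 1)*(l + 4)^2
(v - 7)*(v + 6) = v^2 - v - 42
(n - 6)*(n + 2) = n^2 - 4*n - 12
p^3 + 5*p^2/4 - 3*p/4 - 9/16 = (p - 3/4)*(p + 1/2)*(p + 3/2)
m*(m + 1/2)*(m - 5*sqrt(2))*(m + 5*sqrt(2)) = m^4 + m^3/2 - 50*m^2 - 25*m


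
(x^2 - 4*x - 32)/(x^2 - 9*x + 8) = (x + 4)/(x - 1)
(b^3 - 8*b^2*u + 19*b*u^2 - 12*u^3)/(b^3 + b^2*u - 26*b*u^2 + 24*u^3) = (b - 3*u)/(b + 6*u)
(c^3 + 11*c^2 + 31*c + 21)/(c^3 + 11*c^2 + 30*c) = (c^3 + 11*c^2 + 31*c + 21)/(c*(c^2 + 11*c + 30))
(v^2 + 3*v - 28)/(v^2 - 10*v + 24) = (v + 7)/(v - 6)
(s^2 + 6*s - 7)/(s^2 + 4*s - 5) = (s + 7)/(s + 5)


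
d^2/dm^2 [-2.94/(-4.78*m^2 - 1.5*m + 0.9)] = (-134.348592*m^2 - 42.1596*m + 2.94*(9.56*m + 1.5)*(19.12*m + 3.0) + 25.29576)/(4.78*m^2 + 1.5*m - 0.9)^3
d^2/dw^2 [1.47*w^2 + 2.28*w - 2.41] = 2.94000000000000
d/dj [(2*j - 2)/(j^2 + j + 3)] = 2*(j^2 + j - (j - 1)*(2*j + 1) + 3)/(j^2 + j + 3)^2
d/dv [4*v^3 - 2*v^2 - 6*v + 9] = 12*v^2 - 4*v - 6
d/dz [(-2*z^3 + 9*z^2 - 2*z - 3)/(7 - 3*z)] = (12*z^3 - 69*z^2 + 126*z - 23)/(9*z^2 - 42*z + 49)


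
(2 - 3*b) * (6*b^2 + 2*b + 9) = -18*b^3 + 6*b^2 - 23*b + 18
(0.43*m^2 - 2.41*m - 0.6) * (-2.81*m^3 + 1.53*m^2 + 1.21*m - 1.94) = -1.2083*m^5 + 7.43*m^4 - 1.481*m^3 - 4.6683*m^2 + 3.9494*m + 1.164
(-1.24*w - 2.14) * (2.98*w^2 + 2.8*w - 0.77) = -3.6952*w^3 - 9.8492*w^2 - 5.0372*w + 1.6478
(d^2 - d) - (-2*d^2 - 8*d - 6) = 3*d^2 + 7*d + 6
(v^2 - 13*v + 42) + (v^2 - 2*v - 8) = 2*v^2 - 15*v + 34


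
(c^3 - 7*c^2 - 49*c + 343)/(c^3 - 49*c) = (c - 7)/c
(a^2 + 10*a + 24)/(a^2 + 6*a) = (a + 4)/a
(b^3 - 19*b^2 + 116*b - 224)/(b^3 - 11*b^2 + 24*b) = (b^2 - 11*b + 28)/(b*(b - 3))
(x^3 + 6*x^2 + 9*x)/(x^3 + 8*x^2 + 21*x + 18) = x/(x + 2)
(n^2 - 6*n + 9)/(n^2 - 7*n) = (n^2 - 6*n + 9)/(n*(n - 7))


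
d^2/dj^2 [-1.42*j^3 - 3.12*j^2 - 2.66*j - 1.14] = -8.52*j - 6.24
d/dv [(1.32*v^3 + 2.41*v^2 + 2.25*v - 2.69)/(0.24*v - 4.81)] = (0.6336*v^3 - 18.4692*v^2 - 23.1842*v - 10.1769)/(0.0576*v^2 - 2.3088*v + 23.1361)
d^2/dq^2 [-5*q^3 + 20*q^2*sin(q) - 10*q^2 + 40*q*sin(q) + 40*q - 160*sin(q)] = -20*q^2*sin(q) - 40*q*sin(q) + 80*q*cos(q) - 30*q + 200*sin(q) + 80*cos(q) - 20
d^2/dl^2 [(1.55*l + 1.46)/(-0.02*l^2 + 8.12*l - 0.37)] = (-(0.04*l - 8.12)*(0.08*l - 16.24)*(1.55*l + 1.46) + (0.186*l - 25.1136)*(0.02*l^2 - 8.12*l + 0.37))/(0.02*l^2 - 8.12*l + 0.37)^3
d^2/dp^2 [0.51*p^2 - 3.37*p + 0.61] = 1.02000000000000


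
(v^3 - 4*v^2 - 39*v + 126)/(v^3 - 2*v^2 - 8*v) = (-v^3 + 4*v^2 + 39*v - 126)/(v*(-v^2 + 2*v + 8))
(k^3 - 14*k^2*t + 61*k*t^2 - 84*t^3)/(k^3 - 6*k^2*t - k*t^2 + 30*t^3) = (-k^2 + 11*k*t - 28*t^2)/(-k^2 + 3*k*t + 10*t^2)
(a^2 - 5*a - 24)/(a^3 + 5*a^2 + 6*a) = (a - 8)/(a*(a + 2))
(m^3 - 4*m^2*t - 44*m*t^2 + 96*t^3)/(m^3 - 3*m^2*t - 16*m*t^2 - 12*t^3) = (-m^3 + 4*m^2*t + 44*m*t^2 - 96*t^3)/(-m^3 + 3*m^2*t + 16*m*t^2 + 12*t^3)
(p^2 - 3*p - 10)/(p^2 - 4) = (p - 5)/(p - 2)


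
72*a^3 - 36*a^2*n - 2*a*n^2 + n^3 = (-6*a + n)*(-2*a + n)*(6*a + n)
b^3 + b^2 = b^2*(b + 1)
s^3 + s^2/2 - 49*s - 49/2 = (s - 7)*(s + 1/2)*(s + 7)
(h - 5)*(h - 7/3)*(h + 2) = h^3 - 16*h^2/3 - 3*h + 70/3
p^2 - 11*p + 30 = (p - 6)*(p - 5)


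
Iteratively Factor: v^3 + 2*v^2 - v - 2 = (v + 1)*(v^2 + v - 2) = (v - 1)*(v + 1)*(v + 2)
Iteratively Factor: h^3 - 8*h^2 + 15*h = (h - 5)*(h^2 - 3*h) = h*(h - 5)*(h - 3)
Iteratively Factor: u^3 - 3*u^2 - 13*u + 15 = (u + 3)*(u^2 - 6*u + 5) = (u - 1)*(u + 3)*(u - 5)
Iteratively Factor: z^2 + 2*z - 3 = (z - 1)*(z + 3)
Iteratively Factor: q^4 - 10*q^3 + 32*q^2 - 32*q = (q)*(q^3 - 10*q^2 + 32*q - 32) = q*(q - 2)*(q^2 - 8*q + 16) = q*(q - 4)*(q - 2)*(q - 4)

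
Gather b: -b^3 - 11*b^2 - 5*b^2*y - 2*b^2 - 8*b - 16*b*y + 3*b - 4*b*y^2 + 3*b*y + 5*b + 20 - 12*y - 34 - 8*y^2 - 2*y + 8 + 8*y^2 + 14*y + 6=-b^3 + b^2*(-5*y - 13) + b*(-4*y^2 - 13*y)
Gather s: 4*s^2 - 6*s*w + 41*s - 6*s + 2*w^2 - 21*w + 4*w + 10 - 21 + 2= 4*s^2 + s*(35 - 6*w) + 2*w^2 - 17*w - 9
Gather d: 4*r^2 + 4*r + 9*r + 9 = 4*r^2 + 13*r + 9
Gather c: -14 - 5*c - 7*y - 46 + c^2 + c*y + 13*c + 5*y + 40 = c^2 + c*(y + 8) - 2*y - 20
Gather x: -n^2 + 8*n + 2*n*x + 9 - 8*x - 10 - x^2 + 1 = -n^2 + 8*n - x^2 + x*(2*n - 8)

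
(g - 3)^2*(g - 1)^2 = g^4 - 8*g^3 + 22*g^2 - 24*g + 9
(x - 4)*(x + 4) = x^2 - 16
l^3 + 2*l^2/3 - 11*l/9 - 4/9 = (l - 1)*(l + 1/3)*(l + 4/3)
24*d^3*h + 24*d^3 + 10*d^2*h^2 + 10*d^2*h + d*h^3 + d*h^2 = (4*d + h)*(6*d + h)*(d*h + d)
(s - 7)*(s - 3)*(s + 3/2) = s^3 - 17*s^2/2 + 6*s + 63/2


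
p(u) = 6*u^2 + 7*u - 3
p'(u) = 12*u + 7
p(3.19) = 80.39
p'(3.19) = 45.28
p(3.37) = 88.73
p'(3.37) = 47.44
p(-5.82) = 159.49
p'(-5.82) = -62.84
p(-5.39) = 133.58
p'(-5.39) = -57.68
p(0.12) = -2.07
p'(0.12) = 8.44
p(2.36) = 46.94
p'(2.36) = 35.32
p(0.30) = -0.36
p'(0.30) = 10.60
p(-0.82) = -4.71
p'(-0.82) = -2.84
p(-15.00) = 1242.00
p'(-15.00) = -173.00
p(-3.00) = 30.00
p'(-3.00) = -29.00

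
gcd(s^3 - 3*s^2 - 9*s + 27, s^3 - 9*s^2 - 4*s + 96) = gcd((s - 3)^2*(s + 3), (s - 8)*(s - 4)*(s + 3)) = s + 3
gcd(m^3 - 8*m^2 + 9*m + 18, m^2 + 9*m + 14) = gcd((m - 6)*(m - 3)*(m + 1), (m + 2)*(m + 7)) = 1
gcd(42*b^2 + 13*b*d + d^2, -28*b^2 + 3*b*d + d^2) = 7*b + d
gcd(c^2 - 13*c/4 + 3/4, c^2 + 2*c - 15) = c - 3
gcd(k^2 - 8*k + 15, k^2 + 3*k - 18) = k - 3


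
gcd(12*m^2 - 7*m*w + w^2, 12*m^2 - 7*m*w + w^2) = 12*m^2 - 7*m*w + w^2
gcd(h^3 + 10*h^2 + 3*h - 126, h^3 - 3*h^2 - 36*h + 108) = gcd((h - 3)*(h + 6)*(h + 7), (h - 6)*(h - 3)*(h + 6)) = h^2 + 3*h - 18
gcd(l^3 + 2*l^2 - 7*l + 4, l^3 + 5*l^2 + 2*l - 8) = l^2 + 3*l - 4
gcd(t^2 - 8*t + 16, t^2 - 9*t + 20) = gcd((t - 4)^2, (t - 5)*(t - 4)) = t - 4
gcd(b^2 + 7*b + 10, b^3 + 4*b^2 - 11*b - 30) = b^2 + 7*b + 10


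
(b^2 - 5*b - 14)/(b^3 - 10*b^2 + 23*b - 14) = (b + 2)/(b^2 - 3*b + 2)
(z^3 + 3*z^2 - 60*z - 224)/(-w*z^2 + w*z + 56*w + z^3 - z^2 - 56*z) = (z + 4)/(-w + z)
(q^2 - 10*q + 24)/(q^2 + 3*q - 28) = (q - 6)/(q + 7)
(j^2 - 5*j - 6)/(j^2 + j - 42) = (j + 1)/(j + 7)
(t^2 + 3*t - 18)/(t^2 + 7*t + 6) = (t - 3)/(t + 1)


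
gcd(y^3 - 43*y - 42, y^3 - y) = y + 1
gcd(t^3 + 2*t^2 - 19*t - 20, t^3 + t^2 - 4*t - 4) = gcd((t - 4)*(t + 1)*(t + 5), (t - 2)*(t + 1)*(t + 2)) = t + 1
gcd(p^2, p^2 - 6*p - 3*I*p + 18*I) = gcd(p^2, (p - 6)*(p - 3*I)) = 1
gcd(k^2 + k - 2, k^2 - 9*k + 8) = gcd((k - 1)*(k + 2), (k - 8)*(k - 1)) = k - 1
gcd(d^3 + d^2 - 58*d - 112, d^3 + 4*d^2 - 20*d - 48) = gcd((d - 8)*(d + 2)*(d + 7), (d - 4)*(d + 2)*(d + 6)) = d + 2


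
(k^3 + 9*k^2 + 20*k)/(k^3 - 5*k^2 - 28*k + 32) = k*(k + 5)/(k^2 - 9*k + 8)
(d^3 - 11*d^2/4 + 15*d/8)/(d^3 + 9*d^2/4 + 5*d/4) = (8*d^2 - 22*d + 15)/(2*(4*d^2 + 9*d + 5))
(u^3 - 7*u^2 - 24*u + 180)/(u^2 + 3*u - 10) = (u^2 - 12*u + 36)/(u - 2)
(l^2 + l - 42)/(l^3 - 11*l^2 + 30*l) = (l + 7)/(l*(l - 5))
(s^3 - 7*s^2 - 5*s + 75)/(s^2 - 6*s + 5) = (s^2 - 2*s - 15)/(s - 1)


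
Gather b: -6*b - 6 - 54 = -6*b - 60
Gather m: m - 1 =m - 1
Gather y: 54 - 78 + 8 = -16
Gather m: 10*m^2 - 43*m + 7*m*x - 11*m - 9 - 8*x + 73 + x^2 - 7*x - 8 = 10*m^2 + m*(7*x - 54) + x^2 - 15*x + 56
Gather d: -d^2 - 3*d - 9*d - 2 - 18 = -d^2 - 12*d - 20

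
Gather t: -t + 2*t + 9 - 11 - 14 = t - 16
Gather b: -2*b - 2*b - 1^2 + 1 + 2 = 2 - 4*b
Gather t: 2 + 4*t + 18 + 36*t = 40*t + 20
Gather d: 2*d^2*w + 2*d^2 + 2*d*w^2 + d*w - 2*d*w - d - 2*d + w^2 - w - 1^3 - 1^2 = d^2*(2*w + 2) + d*(2*w^2 - w - 3) + w^2 - w - 2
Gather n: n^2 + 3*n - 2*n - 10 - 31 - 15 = n^2 + n - 56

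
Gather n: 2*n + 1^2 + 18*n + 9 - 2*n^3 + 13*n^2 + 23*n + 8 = -2*n^3 + 13*n^2 + 43*n + 18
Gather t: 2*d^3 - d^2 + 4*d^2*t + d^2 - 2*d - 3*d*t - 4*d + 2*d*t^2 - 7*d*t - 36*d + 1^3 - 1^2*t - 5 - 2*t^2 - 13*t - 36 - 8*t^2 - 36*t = 2*d^3 - 42*d + t^2*(2*d - 10) + t*(4*d^2 - 10*d - 50) - 40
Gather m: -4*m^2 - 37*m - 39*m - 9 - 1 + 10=-4*m^2 - 76*m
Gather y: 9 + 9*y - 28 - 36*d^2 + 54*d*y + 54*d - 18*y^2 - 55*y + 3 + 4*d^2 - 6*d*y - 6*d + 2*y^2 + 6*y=-32*d^2 + 48*d - 16*y^2 + y*(48*d - 40) - 16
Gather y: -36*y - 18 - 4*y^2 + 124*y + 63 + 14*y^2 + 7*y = 10*y^2 + 95*y + 45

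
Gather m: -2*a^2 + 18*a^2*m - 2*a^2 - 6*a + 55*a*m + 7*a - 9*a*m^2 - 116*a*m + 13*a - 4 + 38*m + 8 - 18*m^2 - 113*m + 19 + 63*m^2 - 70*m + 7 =-4*a^2 + 14*a + m^2*(45 - 9*a) + m*(18*a^2 - 61*a - 145) + 30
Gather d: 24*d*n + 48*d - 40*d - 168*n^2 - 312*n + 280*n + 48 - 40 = d*(24*n + 8) - 168*n^2 - 32*n + 8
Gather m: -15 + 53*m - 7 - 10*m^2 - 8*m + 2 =-10*m^2 + 45*m - 20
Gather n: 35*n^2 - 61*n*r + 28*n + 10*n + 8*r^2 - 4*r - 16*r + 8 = 35*n^2 + n*(38 - 61*r) + 8*r^2 - 20*r + 8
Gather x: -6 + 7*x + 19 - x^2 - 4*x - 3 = -x^2 + 3*x + 10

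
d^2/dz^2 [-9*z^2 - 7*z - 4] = -18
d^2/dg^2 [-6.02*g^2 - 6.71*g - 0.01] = -12.0400000000000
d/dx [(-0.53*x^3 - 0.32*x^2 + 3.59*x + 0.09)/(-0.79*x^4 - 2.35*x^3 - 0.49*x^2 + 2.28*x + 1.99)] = (-0.4187*x^6 - 0.505599999999999*x^5 + 8.016*x^4 + 14.7406*x^3 - 1.5001*x^2 - 1.1854*x + 6.9389)/(0.6241*x^8 + 3.713*x^7 + 6.2967*x^6 - 1.2994*x^5 - 13.6201*x^4 - 11.5874*x^3 + 3.2482*x^2 + 9.0744*x + 3.9601)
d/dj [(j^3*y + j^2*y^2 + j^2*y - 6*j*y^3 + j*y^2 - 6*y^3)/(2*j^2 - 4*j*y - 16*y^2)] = y*(j^4 - 4*j^3*y - 20*j^2*y^2 - 3*j^2*y - 16*j*y^3 - 4*j*y^2 + 48*y^4 - 20*y^3)/(2*(j^4 - 4*j^3*y - 12*j^2*y^2 + 32*j*y^3 + 64*y^4))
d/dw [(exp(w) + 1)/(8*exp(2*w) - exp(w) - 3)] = (-(exp(w) + 1)*(16*exp(w) - 1) + 8*exp(2*w) - exp(w) - 3)*exp(w)/(-8*exp(2*w) + exp(w) + 3)^2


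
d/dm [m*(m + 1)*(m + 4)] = 3*m^2 + 10*m + 4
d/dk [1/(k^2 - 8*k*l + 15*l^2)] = 2*(-k + 4*l)/(k^2 - 8*k*l + 15*l^2)^2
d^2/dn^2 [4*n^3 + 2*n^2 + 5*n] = 24*n + 4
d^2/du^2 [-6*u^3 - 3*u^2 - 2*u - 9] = -36*u - 6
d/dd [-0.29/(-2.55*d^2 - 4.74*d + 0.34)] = (-1.479*d - 1.3746)/(2.55*d^2 + 4.74*d - 0.34)^2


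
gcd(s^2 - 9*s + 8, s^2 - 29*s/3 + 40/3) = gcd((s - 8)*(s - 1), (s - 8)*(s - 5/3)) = s - 8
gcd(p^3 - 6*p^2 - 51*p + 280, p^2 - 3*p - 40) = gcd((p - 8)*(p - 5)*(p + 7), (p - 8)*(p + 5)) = p - 8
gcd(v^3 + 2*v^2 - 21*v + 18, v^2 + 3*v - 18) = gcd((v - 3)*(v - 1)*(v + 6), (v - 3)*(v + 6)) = v^2 + 3*v - 18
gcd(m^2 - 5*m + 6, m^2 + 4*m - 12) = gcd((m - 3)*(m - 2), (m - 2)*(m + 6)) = m - 2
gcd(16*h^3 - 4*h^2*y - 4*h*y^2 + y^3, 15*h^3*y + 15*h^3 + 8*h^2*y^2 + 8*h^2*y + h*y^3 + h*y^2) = 1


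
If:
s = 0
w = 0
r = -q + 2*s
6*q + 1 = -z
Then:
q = -z/6 - 1/6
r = z/6 + 1/6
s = 0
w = 0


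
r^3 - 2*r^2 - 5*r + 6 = (r - 3)*(r - 1)*(r + 2)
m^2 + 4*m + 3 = (m + 1)*(m + 3)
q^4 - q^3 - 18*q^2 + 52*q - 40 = (q - 2)^3*(q + 5)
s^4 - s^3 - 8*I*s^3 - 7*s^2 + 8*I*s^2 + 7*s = s*(s - 1)*(s - 7*I)*(s - I)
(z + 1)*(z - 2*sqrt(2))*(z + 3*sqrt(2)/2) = z^3 - sqrt(2)*z^2/2 + z^2 - 6*z - sqrt(2)*z/2 - 6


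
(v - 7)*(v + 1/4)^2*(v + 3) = v^4 - 7*v^3/2 - 367*v^2/16 - 43*v/4 - 21/16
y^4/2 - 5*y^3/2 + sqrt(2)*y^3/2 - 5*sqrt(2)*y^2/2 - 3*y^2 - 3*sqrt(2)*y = y*(y/2 + sqrt(2)/2)*(y - 6)*(y + 1)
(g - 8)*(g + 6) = g^2 - 2*g - 48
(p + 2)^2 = p^2 + 4*p + 4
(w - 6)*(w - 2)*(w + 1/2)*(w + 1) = w^4 - 13*w^3/2 + w^2/2 + 14*w + 6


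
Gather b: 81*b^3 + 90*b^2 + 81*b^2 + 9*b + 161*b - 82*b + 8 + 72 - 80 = 81*b^3 + 171*b^2 + 88*b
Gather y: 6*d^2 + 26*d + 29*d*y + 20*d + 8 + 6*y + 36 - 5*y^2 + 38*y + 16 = 6*d^2 + 46*d - 5*y^2 + y*(29*d + 44) + 60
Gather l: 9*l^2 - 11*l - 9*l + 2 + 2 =9*l^2 - 20*l + 4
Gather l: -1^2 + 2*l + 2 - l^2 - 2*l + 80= 81 - l^2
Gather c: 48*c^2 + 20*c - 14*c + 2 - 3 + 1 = 48*c^2 + 6*c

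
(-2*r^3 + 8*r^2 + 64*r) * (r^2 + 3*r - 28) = -2*r^5 + 2*r^4 + 144*r^3 - 32*r^2 - 1792*r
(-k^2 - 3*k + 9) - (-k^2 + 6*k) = 9 - 9*k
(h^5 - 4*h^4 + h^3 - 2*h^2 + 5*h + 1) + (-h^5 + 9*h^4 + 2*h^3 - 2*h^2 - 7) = 5*h^4 + 3*h^3 - 4*h^2 + 5*h - 6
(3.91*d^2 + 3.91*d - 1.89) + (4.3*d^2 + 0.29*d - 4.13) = 8.21*d^2 + 4.2*d - 6.02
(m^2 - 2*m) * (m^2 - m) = m^4 - 3*m^3 + 2*m^2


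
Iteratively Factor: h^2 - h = (h)*(h - 1)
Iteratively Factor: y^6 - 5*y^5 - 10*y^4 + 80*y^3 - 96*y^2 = (y - 4)*(y^5 - y^4 - 14*y^3 + 24*y^2) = (y - 4)*(y - 2)*(y^4 + y^3 - 12*y^2) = (y - 4)*(y - 2)*(y + 4)*(y^3 - 3*y^2) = y*(y - 4)*(y - 2)*(y + 4)*(y^2 - 3*y) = y^2*(y - 4)*(y - 2)*(y + 4)*(y - 3)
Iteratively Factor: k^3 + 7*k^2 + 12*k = (k)*(k^2 + 7*k + 12) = k*(k + 3)*(k + 4)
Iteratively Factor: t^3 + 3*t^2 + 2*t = (t + 2)*(t^2 + t) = (t + 1)*(t + 2)*(t)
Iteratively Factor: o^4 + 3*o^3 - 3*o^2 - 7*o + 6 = (o - 1)*(o^3 + 4*o^2 + o - 6) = (o - 1)*(o + 2)*(o^2 + 2*o - 3) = (o - 1)^2*(o + 2)*(o + 3)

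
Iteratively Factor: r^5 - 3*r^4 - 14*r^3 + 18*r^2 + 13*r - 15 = (r + 3)*(r^4 - 6*r^3 + 4*r^2 + 6*r - 5) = (r - 1)*(r + 3)*(r^3 - 5*r^2 - r + 5) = (r - 5)*(r - 1)*(r + 3)*(r^2 - 1) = (r - 5)*(r - 1)*(r + 1)*(r + 3)*(r - 1)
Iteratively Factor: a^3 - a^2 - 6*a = (a - 3)*(a^2 + 2*a) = (a - 3)*(a + 2)*(a)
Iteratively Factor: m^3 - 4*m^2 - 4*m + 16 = (m - 2)*(m^2 - 2*m - 8) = (m - 2)*(m + 2)*(m - 4)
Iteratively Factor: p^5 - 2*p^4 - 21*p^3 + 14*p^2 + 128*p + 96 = (p + 2)*(p^4 - 4*p^3 - 13*p^2 + 40*p + 48) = (p - 4)*(p + 2)*(p^3 - 13*p - 12) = (p - 4)^2*(p + 2)*(p^2 + 4*p + 3) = (p - 4)^2*(p + 2)*(p + 3)*(p + 1)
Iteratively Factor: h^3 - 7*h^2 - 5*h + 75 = (h + 3)*(h^2 - 10*h + 25) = (h - 5)*(h + 3)*(h - 5)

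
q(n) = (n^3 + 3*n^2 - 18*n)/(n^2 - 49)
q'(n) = -2*n*(n^3 + 3*n^2 - 18*n)/(n^2 - 49)^2 + (3*n^2 + 6*n - 18)/(n^2 - 49)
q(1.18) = 0.32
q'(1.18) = 0.16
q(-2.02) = -0.90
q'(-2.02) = 0.48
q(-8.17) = -11.16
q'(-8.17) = -2.77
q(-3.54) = -1.56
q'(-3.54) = 0.35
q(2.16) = 0.33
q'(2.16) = -0.17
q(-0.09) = -0.03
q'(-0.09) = 0.38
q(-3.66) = -1.60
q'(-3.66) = 0.32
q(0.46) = 0.15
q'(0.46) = 0.30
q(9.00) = 25.31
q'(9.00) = -5.52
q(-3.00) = -1.35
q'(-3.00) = 0.43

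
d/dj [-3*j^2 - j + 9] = -6*j - 1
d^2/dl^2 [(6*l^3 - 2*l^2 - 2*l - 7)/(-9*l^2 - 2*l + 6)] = 2*(-222*l^3 + 2241*l^2 + 54*l + 502)/(729*l^6 + 486*l^5 - 1350*l^4 - 640*l^3 + 900*l^2 + 216*l - 216)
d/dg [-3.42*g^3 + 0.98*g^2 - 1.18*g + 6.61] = -10.26*g^2 + 1.96*g - 1.18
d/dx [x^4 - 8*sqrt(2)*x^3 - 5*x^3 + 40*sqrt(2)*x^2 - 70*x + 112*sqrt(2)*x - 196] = 4*x^3 - 24*sqrt(2)*x^2 - 15*x^2 + 80*sqrt(2)*x - 70 + 112*sqrt(2)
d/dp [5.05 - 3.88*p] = -3.88000000000000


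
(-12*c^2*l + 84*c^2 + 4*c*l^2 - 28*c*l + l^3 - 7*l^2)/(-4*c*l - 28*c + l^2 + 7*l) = (12*c^2*l - 84*c^2 - 4*c*l^2 + 28*c*l - l^3 + 7*l^2)/(4*c*l + 28*c - l^2 - 7*l)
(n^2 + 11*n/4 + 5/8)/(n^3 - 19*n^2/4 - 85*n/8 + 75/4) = (4*n + 1)/(4*n^2 - 29*n + 30)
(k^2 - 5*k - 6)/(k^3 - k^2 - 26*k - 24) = 1/(k + 4)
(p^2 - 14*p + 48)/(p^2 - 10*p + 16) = (p - 6)/(p - 2)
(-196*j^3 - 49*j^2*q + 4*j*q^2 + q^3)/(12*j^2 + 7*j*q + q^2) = (-49*j^2 + q^2)/(3*j + q)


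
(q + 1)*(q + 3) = q^2 + 4*q + 3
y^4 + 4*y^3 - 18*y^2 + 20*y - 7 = (y - 1)^3*(y + 7)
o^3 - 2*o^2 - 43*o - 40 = (o - 8)*(o + 1)*(o + 5)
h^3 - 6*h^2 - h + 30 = (h - 5)*(h - 3)*(h + 2)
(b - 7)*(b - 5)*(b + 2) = b^3 - 10*b^2 + 11*b + 70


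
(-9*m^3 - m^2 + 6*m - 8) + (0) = -9*m^3 - m^2 + 6*m - 8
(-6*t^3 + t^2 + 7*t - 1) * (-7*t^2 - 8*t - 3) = 42*t^5 + 41*t^4 - 39*t^3 - 52*t^2 - 13*t + 3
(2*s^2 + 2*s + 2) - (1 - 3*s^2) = 5*s^2 + 2*s + 1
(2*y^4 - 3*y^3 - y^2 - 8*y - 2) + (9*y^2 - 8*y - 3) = 2*y^4 - 3*y^3 + 8*y^2 - 16*y - 5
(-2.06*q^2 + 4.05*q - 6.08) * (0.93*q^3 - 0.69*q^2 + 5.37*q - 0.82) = -1.9158*q^5 + 5.1879*q^4 - 19.5111*q^3 + 27.6329*q^2 - 35.9706*q + 4.9856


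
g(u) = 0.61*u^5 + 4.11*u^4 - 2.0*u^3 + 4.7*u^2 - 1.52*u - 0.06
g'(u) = 3.05*u^4 + 16.44*u^3 - 6.0*u^2 + 9.4*u - 1.52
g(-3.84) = 572.66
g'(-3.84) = -393.80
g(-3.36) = 396.58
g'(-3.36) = -335.72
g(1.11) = 8.58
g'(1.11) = 28.64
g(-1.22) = 19.88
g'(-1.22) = -45.01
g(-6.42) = 1061.86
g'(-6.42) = 521.97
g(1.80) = 55.44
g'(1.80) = 123.86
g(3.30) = 700.37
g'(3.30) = 916.67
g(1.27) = 14.20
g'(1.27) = 42.35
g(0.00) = -0.06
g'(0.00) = -1.52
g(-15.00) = -247319.76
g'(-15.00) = 97428.73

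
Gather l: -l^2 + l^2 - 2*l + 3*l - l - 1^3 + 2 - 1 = 0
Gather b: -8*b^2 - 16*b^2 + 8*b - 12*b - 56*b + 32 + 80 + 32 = -24*b^2 - 60*b + 144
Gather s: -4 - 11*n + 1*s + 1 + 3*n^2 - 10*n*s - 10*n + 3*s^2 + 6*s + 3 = 3*n^2 - 21*n + 3*s^2 + s*(7 - 10*n)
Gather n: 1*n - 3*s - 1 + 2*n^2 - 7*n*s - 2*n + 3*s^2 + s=2*n^2 + n*(-7*s - 1) + 3*s^2 - 2*s - 1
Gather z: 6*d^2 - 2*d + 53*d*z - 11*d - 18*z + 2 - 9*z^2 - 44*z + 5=6*d^2 - 13*d - 9*z^2 + z*(53*d - 62) + 7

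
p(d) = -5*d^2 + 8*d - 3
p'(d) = 8 - 10*d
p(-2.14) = -43.02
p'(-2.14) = 29.40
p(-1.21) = -20.00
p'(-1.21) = 20.10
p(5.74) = -121.82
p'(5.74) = -49.40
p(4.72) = -76.63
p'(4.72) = -39.20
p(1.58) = -2.84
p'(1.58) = -7.80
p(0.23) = -1.42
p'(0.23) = 5.70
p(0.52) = -0.19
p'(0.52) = 2.80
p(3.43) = -34.38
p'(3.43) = -26.30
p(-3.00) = -72.00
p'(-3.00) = 38.00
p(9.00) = -336.00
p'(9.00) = -82.00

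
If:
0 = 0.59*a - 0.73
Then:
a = 1.24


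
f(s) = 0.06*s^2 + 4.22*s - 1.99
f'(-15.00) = 2.42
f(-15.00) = -51.79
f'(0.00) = 4.22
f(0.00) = -1.99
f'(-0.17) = 4.20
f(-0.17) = -2.71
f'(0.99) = 4.34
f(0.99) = 2.25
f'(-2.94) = 3.87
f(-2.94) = -13.88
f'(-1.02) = 4.10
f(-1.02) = -6.23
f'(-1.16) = 4.08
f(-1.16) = -6.80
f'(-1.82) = 4.00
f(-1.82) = -9.47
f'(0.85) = 4.32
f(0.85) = 1.64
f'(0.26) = 4.25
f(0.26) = -0.89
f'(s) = 0.12*s + 4.22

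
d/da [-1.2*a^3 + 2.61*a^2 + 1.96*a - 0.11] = -3.6*a^2 + 5.22*a + 1.96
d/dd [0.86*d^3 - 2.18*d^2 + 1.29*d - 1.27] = 2.58*d^2 - 4.36*d + 1.29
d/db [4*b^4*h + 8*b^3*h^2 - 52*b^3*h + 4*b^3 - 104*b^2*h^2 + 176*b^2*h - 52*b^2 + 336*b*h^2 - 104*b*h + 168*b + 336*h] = 16*b^3*h + 24*b^2*h^2 - 156*b^2*h + 12*b^2 - 208*b*h^2 + 352*b*h - 104*b + 336*h^2 - 104*h + 168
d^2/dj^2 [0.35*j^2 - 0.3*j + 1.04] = 0.700000000000000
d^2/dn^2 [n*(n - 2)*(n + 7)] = 6*n + 10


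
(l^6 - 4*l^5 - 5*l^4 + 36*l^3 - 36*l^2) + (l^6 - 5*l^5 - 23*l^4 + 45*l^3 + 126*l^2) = 2*l^6 - 9*l^5 - 28*l^4 + 81*l^3 + 90*l^2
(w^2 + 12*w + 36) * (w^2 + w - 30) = w^4 + 13*w^3 + 18*w^2 - 324*w - 1080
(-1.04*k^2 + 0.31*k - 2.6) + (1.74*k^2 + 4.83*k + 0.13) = 0.7*k^2 + 5.14*k - 2.47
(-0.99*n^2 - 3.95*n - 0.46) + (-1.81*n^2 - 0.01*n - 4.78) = -2.8*n^2 - 3.96*n - 5.24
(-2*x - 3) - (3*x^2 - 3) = -3*x^2 - 2*x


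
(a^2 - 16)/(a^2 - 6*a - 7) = (16 - a^2)/(-a^2 + 6*a + 7)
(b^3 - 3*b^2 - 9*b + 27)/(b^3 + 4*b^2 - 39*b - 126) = (b^2 - 6*b + 9)/(b^2 + b - 42)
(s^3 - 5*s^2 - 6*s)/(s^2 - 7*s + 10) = s*(s^2 - 5*s - 6)/(s^2 - 7*s + 10)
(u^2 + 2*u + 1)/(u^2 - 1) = (u + 1)/(u - 1)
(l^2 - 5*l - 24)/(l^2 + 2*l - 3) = (l - 8)/(l - 1)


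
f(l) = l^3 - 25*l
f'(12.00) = 407.00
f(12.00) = 1428.00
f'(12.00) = 407.00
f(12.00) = 1428.00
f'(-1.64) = -16.93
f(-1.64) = 36.59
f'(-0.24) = -24.83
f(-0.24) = 5.99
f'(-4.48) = 35.21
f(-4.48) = 22.08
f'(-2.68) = -3.45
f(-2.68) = 47.75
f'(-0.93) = -22.41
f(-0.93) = 22.45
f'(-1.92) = -13.94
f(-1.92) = 40.92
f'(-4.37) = 32.29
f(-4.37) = 25.80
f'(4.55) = 37.11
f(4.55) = -19.55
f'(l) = 3*l^2 - 25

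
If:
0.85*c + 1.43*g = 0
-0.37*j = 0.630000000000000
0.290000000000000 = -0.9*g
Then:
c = 0.54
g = -0.32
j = -1.70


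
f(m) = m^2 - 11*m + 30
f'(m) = 2*m - 11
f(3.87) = 2.41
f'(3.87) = -3.26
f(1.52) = 15.59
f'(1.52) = -7.96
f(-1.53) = 49.17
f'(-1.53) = -14.06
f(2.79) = 7.09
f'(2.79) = -5.42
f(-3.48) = 80.39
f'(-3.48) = -17.96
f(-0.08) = 30.89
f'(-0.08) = -11.16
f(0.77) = 22.12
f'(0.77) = -9.46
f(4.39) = 0.98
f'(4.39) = -2.22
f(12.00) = 42.00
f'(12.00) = 13.00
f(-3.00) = 72.00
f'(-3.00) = -17.00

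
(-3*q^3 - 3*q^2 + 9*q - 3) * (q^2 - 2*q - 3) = -3*q^5 + 3*q^4 + 24*q^3 - 12*q^2 - 21*q + 9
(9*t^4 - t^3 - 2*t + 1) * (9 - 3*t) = -27*t^5 + 84*t^4 - 9*t^3 + 6*t^2 - 21*t + 9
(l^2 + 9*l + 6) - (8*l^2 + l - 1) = -7*l^2 + 8*l + 7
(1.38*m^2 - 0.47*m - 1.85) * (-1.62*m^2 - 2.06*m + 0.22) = -2.2356*m^4 - 2.0814*m^3 + 4.2688*m^2 + 3.7076*m - 0.407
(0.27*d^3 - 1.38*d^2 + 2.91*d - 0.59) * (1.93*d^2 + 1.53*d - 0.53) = 0.5211*d^5 - 2.2503*d^4 + 3.3618*d^3 + 4.045*d^2 - 2.445*d + 0.3127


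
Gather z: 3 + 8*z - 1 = 8*z + 2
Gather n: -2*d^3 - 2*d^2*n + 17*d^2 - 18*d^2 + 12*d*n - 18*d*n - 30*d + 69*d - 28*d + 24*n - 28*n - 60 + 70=-2*d^3 - d^2 + 11*d + n*(-2*d^2 - 6*d - 4) + 10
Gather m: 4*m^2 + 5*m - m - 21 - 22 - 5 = 4*m^2 + 4*m - 48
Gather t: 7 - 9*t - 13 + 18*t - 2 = 9*t - 8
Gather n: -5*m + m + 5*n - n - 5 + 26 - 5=-4*m + 4*n + 16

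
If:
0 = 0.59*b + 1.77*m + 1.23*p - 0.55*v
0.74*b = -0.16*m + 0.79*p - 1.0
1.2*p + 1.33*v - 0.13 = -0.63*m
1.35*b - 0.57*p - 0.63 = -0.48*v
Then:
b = 1.81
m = -2.58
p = 2.44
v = -0.89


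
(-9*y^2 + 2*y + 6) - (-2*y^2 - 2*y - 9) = -7*y^2 + 4*y + 15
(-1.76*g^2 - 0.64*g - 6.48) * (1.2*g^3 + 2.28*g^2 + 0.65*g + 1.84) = -2.112*g^5 - 4.7808*g^4 - 10.3792*g^3 - 18.4288*g^2 - 5.3896*g - 11.9232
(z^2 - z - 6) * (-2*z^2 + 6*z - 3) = -2*z^4 + 8*z^3 + 3*z^2 - 33*z + 18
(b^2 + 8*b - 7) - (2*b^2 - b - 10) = -b^2 + 9*b + 3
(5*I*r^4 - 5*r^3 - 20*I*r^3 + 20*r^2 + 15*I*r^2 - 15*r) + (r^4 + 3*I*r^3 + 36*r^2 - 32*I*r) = r^4 + 5*I*r^4 - 5*r^3 - 17*I*r^3 + 56*r^2 + 15*I*r^2 - 15*r - 32*I*r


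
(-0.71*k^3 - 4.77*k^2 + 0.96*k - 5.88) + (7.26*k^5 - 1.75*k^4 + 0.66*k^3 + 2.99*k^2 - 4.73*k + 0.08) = 7.26*k^5 - 1.75*k^4 - 0.0499999999999999*k^3 - 1.78*k^2 - 3.77*k - 5.8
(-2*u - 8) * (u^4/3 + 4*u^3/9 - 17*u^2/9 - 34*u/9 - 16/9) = -2*u^5/3 - 32*u^4/9 + 2*u^3/9 + 68*u^2/3 + 304*u/9 + 128/9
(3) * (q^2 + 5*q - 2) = 3*q^2 + 15*q - 6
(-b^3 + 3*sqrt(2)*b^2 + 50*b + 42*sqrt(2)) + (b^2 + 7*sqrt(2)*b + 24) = -b^3 + b^2 + 3*sqrt(2)*b^2 + 7*sqrt(2)*b + 50*b + 24 + 42*sqrt(2)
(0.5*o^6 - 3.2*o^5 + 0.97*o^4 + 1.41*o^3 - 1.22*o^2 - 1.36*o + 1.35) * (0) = 0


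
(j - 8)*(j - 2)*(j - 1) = j^3 - 11*j^2 + 26*j - 16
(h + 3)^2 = h^2 + 6*h + 9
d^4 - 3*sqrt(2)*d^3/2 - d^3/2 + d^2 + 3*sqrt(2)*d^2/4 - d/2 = d*(d - 1/2)*(d - sqrt(2))*(d - sqrt(2)/2)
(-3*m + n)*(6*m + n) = -18*m^2 + 3*m*n + n^2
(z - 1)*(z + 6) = z^2 + 5*z - 6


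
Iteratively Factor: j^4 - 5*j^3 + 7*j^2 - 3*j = (j)*(j^3 - 5*j^2 + 7*j - 3) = j*(j - 3)*(j^2 - 2*j + 1) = j*(j - 3)*(j - 1)*(j - 1)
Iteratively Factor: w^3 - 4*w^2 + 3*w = (w - 3)*(w^2 - w) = (w - 3)*(w - 1)*(w)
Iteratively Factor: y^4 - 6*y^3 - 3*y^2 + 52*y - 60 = (y - 2)*(y^3 - 4*y^2 - 11*y + 30) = (y - 5)*(y - 2)*(y^2 + y - 6) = (y - 5)*(y - 2)^2*(y + 3)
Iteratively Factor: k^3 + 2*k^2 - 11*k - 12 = (k - 3)*(k^2 + 5*k + 4) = (k - 3)*(k + 1)*(k + 4)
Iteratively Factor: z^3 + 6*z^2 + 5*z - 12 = (z - 1)*(z^2 + 7*z + 12) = (z - 1)*(z + 3)*(z + 4)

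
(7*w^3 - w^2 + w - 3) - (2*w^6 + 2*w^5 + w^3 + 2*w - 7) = -2*w^6 - 2*w^5 + 6*w^3 - w^2 - w + 4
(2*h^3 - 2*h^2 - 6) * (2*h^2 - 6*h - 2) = 4*h^5 - 16*h^4 + 8*h^3 - 8*h^2 + 36*h + 12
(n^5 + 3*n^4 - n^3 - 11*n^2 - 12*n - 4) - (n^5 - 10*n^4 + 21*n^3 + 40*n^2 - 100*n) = 13*n^4 - 22*n^3 - 51*n^2 + 88*n - 4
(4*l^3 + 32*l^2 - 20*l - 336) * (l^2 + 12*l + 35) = 4*l^5 + 80*l^4 + 504*l^3 + 544*l^2 - 4732*l - 11760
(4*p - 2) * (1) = 4*p - 2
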